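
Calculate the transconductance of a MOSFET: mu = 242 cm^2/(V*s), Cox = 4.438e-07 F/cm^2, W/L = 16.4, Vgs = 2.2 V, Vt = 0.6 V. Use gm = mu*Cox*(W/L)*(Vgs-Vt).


Step 1: Vov = Vgs - Vt = 2.2 - 0.6 = 1.6 V
Step 2: gm = mu * Cox * (W/L) * Vov
Step 3: gm = 242 * 4.438e-07 * 16.4 * 1.6 = 2.82e-03 S

2.82e-03


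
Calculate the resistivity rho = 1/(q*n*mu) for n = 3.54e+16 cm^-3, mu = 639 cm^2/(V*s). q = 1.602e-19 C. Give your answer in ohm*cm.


Step 1: sigma = q * n * mu = 1.602e-19 * 3.54e+16 * 639 = 3.62382e+00 S/cm
Step 2: rho = 1 / sigma = 1 / 3.62382e+00 = 0.276 ohm*cm

0.276


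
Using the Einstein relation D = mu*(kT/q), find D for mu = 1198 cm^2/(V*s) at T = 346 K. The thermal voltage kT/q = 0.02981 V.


Step 1: D = mu * (kT/q)
Step 2: D = 1198 * 0.02981
Step 3: D = 35.71 cm^2/s

35.71


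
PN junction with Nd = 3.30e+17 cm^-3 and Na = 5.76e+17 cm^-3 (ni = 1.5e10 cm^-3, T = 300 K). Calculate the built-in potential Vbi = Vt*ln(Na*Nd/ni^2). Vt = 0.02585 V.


Step 1: Compute Na*Nd/ni^2 = 5.76e+17 * 3.30e+17 / (1.5e10)^2 = 8.4480e+14
Step 2: ln(8.4480e+14) = 34.3701
Step 3: Vbi = 0.02585 * 34.3701 = 0.888 V

0.888


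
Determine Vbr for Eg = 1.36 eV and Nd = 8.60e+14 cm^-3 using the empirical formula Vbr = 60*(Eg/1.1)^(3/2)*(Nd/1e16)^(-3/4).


Step 1: Eg/1.1 = 1.36/1.1 = 1.236364
Step 2: (Eg/1.1)^1.5 = 1.236364^1.5 = 1.374737
Step 3: (Nd/1e16)^(-0.75) = (0.086)^(-0.75) = 6.296891
Step 4: Vbr = 60 * 1.374737 * 6.296891 = 519.4 V

519.4


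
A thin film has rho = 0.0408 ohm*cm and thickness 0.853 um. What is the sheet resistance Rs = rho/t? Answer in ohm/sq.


Step 1: Convert thickness to cm: t = 0.853 um = 8.5300e-05 cm
Step 2: Rs = rho / t = 0.0408 / 8.5300e-05
Step 3: Rs = 478.3 ohm/sq

478.3


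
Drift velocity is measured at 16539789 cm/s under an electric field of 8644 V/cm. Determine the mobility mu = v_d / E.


Step 1: mu = v_d / E
Step 2: mu = 16539789 / 8644
Step 3: mu = 1913.44 cm^2/(V*s)

1913.44


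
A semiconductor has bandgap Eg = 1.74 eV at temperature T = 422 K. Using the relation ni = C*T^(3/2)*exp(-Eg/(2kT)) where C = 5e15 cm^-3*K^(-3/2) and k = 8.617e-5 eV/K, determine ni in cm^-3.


Step 1: Compute kT = 8.617e-5 * 422 = 0.03636374 eV
Step 2: Exponent = -Eg/(2kT) = -1.74/(2*0.03636374) = -23.92493
Step 3: T^(3/2) = 422^1.5 = 8668.99
Step 4: ni = 5e15 * 8668.99 * exp(-23.92493) = 1.76e+09 cm^-3

1.76e+09


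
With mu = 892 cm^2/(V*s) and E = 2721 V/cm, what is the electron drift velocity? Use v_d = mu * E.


Step 1: v_d = mu * E
Step 2: v_d = 892 * 2721 = 2427132
Step 3: v_d = 2.43e+06 cm/s

2.43e+06


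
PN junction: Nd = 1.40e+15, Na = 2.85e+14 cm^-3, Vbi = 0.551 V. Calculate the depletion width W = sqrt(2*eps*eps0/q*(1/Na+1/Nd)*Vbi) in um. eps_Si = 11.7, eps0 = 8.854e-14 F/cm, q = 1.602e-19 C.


Step 1: 1/Na + 1/Nd = 1/2.85e+14 + 1/1.40e+15 = 4.22306e-15
Step 2: 2*eps*eps0/q = 2*11.7*8.854e-14/1.602e-19 = 1.293281e+07
Step 3: W^2 = 1.293281e+07 * 4.22306e-15 * 0.551 = 3.00934e-08
Step 4: W = sqrt(3.00934e-08) = 1.735e-04 cm = 1.735 um

1.735


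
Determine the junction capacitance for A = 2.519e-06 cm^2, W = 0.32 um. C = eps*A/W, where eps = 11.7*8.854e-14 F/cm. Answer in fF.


Step 1: eps_Si = 11.7 * 8.854e-14 = 1.035918e-12 F/cm
Step 2: W in cm = 0.32 * 1e-4 = 3.20e-05 cm
Step 3: C = 1.035918e-12 * 2.519e-06 / 3.20e-05 = 8.154617e-14 F
Step 4: C = 81.55 fF

81.55


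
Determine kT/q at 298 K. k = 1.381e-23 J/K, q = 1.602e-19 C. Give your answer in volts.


Step 1: kT = 1.381e-23 * 298 = 4.11538e-21 J
Step 2: Vt = kT/q = 4.11538e-21 / 1.602e-19
Step 3: Vt = 0.02569 V

0.02569


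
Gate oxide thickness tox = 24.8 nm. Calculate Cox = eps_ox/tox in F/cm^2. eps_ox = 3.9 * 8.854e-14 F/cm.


Step 1: eps_ox = 3.9 * 8.854e-14 = 3.45306e-13 F/cm
Step 2: tox in cm = 24.8 nm * 1e-7 = 2.4800e-06 cm
Step 3: Cox = 3.45306e-13 / 2.4800e-06 = 1.39e-07 F/cm^2

1.39e-07


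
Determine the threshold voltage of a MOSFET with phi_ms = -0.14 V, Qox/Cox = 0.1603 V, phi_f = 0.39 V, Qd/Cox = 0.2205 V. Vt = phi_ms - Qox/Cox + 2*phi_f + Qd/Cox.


Step 1: Vt = phi_ms - Qox/Cox + 2*phi_f + Qd/Cox
Step 2: Vt = -0.14 - 0.1603 + 2*0.39 + 0.2205
Step 3: Vt = -0.14 - 0.1603 + 0.78 + 0.2205
Step 4: Vt = 0.7002 V

0.7002


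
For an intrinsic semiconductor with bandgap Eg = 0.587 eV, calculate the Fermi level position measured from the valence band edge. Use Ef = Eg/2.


Step 1: For an intrinsic semiconductor, the Fermi level sits at midgap.
Step 2: Ef = Eg / 2 = 0.587 / 2 = 0.2935 eV

0.2935


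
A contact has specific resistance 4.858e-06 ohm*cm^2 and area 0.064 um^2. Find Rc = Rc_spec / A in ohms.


Step 1: Convert area to cm^2: 0.064 um^2 = 6.4000e-10 cm^2
Step 2: Rc = Rc_spec / A = 4.858e-06 / 6.4000e-10
Step 3: Rc = 7.59e+03 ohms

7.59e+03


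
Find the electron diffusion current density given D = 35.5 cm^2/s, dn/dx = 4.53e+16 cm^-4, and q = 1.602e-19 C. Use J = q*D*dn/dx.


Step 1: J = q * D * (dn/dx)
Step 2: J = 1.602e-19 * 35.5 * 4.53e+16
Step 3: J = 2.58e-01 A/cm^2

2.58e-01


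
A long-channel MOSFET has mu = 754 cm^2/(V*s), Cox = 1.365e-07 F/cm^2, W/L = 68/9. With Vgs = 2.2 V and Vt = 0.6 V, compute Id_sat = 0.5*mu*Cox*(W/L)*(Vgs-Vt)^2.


Step 1: Overdrive voltage Vov = Vgs - Vt = 2.2 - 0.6 = 1.6 V
Step 2: W/L = 68/9 = 7.55556
Step 3: Id = 0.5 * 754 * 1.365e-07 * 7.55556 * 1.6^2
Step 4: Id = 9.95e-04 A

9.95e-04


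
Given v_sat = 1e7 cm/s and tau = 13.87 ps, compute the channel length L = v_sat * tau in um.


Step 1: tau in seconds = 13.87 ps * 1e-12 = 1.3870e-11 s
Step 2: L = v_sat * tau = 1e7 * 1.3870e-11 = 1.3870e-04 cm
Step 3: L in um = 1.3870e-04 * 1e4 = 1.387 um

1.387


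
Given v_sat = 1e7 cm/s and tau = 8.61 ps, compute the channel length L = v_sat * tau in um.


Step 1: tau in seconds = 8.61 ps * 1e-12 = 8.6100e-12 s
Step 2: L = v_sat * tau = 1e7 * 8.6100e-12 = 8.6100e-05 cm
Step 3: L in um = 8.6100e-05 * 1e4 = 0.861 um

0.861


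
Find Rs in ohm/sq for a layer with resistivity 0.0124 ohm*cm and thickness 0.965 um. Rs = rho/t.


Step 1: Convert thickness to cm: t = 0.965 um = 9.6500e-05 cm
Step 2: Rs = rho / t = 0.0124 / 9.6500e-05
Step 3: Rs = 128.5 ohm/sq

128.5


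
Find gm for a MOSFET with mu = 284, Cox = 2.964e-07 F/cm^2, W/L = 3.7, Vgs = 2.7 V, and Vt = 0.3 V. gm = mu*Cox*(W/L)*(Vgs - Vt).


Step 1: Vov = Vgs - Vt = 2.7 - 0.3 = 2.4 V
Step 2: gm = mu * Cox * (W/L) * Vov
Step 3: gm = 284 * 2.964e-07 * 3.7 * 2.4 = 7.47e-04 S

7.47e-04


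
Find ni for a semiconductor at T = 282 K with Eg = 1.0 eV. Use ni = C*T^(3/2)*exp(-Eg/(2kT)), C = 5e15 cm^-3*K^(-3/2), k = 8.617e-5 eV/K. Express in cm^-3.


Step 1: Compute kT = 8.617e-5 * 282 = 0.02429994 eV
Step 2: Exponent = -Eg/(2kT) = -1.0/(2*0.02429994) = -20.57618
Step 3: T^(3/2) = 282^1.5 = 4735.59
Step 4: ni = 5e15 * 4735.59 * exp(-20.57618) = 2.74e+10 cm^-3

2.74e+10


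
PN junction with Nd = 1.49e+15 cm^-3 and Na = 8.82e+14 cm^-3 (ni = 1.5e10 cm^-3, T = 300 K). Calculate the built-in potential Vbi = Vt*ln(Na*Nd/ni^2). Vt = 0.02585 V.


Step 1: Compute Na*Nd/ni^2 = 8.82e+14 * 1.49e+15 / (1.5e10)^2 = 5.8408e+09
Step 2: ln(5.8408e+09) = 22.4881
Step 3: Vbi = 0.02585 * 22.4881 = 0.581 V

0.581


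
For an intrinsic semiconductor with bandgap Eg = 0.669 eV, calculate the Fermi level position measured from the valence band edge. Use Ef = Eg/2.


Step 1: For an intrinsic semiconductor, the Fermi level sits at midgap.
Step 2: Ef = Eg / 2 = 0.669 / 2 = 0.3345 eV

0.3345


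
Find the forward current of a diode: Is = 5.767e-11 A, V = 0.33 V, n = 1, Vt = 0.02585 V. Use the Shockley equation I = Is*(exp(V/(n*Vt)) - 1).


Step 1: V/(n*Vt) = 0.33/(1*0.02585) = 12.7660
Step 2: exp(12.7660) = 3.5011e+05
Step 3: I = 5.767e-11 * (3.5011e+05 - 1) = 2.02e-05 A

2.02e-05


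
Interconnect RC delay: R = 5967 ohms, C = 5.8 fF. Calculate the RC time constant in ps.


Step 1: tau = R * C
Step 2: tau = 5967 * 5.8 fF = 5967 * 5.8e-15 F
Step 3: tau = 3.46086e-11 s = 34.6086 ps

34.6086


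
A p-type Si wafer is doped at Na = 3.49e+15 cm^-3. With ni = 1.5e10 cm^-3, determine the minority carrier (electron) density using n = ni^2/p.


Step 1: Majority hole concentration p ≈ Na = 3.49e+15 cm^-3
Step 2: n = ni^2 / Na = (1.5e10)^2 / 3.49e+15
Step 3: n = 6.45e+04 cm^-3

6.45e+04


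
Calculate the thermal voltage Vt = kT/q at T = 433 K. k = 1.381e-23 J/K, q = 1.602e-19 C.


Step 1: kT = 1.381e-23 * 433 = 5.97973e-21 J
Step 2: Vt = kT/q = 5.97973e-21 / 1.602e-19
Step 3: Vt = 0.03733 V

0.03733


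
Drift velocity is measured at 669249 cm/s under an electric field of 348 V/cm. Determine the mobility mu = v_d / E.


Step 1: mu = v_d / E
Step 2: mu = 669249 / 348
Step 3: mu = 1923.13 cm^2/(V*s)

1923.13


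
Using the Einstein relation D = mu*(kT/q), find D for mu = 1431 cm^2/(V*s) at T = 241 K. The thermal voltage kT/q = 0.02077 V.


Step 1: D = mu * (kT/q)
Step 2: D = 1431 * 0.02077
Step 3: D = 29.72 cm^2/s

29.72


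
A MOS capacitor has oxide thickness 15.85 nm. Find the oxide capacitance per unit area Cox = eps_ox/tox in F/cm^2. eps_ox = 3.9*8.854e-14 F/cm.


Step 1: eps_ox = 3.9 * 8.854e-14 = 3.45306e-13 F/cm
Step 2: tox in cm = 15.85 nm * 1e-7 = 1.5850e-06 cm
Step 3: Cox = 3.45306e-13 / 1.5850e-06 = 2.18e-07 F/cm^2

2.18e-07


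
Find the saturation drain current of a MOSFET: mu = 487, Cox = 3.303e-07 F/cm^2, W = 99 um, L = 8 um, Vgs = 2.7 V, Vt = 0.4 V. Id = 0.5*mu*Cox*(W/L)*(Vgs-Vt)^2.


Step 1: Overdrive voltage Vov = Vgs - Vt = 2.7 - 0.4 = 2.3 V
Step 2: W/L = 99/8 = 12.375
Step 3: Id = 0.5 * 487 * 3.303e-07 * 12.375 * 2.3^2
Step 4: Id = 5.27e-03 A

5.27e-03


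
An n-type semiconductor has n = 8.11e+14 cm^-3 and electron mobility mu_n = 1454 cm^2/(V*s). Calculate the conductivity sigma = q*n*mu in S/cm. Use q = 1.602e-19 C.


Step 1: sigma = q * n * mu
Step 2: sigma = 1.602e-19 * 8.11e+14 * 1454
Step 3: sigma = 1.889e-01 S/cm

1.889e-01


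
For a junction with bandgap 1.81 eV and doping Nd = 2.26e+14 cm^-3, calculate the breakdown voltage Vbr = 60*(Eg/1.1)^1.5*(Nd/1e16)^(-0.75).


Step 1: Eg/1.1 = 1.81/1.1 = 1.645455
Step 2: (Eg/1.1)^1.5 = 1.645455^1.5 = 2.110712
Step 3: (Nd/1e16)^(-0.75) = (0.0226)^(-0.75) = 17.156104
Step 4: Vbr = 60 * 2.110712 * 17.156104 = 2172.7 V

2172.7


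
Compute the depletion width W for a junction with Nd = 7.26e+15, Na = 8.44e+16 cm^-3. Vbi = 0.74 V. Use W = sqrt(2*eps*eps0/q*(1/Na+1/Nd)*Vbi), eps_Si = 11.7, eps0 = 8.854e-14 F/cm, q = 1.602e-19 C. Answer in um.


Step 1: 1/Na + 1/Nd = 1/8.44e+16 + 1/7.26e+15 = 1.49589e-16
Step 2: 2*eps*eps0/q = 2*11.7*8.854e-14/1.602e-19 = 1.293281e+07
Step 3: W^2 = 1.293281e+07 * 1.49589e-16 * 0.74 = 1.43161e-09
Step 4: W = sqrt(1.43161e-09) = 3.784e-05 cm = 0.3784 um

0.3784


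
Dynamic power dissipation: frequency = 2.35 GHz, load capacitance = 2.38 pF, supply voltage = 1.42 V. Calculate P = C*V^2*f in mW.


Step 1: V^2 = 1.42^2 = 2.0164 V^2
Step 2: P = C*V^2*f = 2.38e-12 F * 2.0164 * 2.35e9 Hz
Step 3: P = 1.12777252e-02 W
Step 4: P = 11.278 mW

11.278


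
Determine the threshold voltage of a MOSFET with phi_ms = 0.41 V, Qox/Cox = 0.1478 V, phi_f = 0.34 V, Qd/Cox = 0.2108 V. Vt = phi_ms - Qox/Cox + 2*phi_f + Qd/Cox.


Step 1: Vt = phi_ms - Qox/Cox + 2*phi_f + Qd/Cox
Step 2: Vt = 0.41 - 0.1478 + 2*0.34 + 0.2108
Step 3: Vt = 0.41 - 0.1478 + 0.68 + 0.2108
Step 4: Vt = 1.153 V

1.153


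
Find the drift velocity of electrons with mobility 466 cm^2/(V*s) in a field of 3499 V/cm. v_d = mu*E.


Step 1: v_d = mu * E
Step 2: v_d = 466 * 3499 = 1630534
Step 3: v_d = 1.63e+06 cm/s

1.63e+06


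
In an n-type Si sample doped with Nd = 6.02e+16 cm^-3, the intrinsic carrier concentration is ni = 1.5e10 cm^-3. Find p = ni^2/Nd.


Step 1: Since Nd >> ni, n ≈ Nd = 6.02e+16 cm^-3
Step 2: p = ni^2 / n = (1.5e10)^2 / 6.02e+16
Step 3: p = 2.25e20 / 6.02e+16 = 3.74e+03 cm^-3

3.74e+03


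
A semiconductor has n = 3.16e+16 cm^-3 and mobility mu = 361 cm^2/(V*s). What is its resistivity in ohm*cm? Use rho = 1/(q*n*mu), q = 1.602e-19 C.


Step 1: sigma = q * n * mu = 1.602e-19 * 3.16e+16 * 361 = 1.82750e+00 S/cm
Step 2: rho = 1 / sigma = 1 / 1.82750e+00 = 0.5472 ohm*cm

0.5472


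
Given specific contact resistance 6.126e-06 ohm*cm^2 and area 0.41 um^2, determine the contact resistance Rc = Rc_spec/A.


Step 1: Convert area to cm^2: 0.41 um^2 = 4.1000e-09 cm^2
Step 2: Rc = Rc_spec / A = 6.126e-06 / 4.1000e-09
Step 3: Rc = 1.49e+03 ohms

1.49e+03


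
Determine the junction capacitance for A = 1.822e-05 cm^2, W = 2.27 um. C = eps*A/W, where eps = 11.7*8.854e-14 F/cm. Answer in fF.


Step 1: eps_Si = 11.7 * 8.854e-14 = 1.035918e-12 F/cm
Step 2: W in cm = 2.27 * 1e-4 = 2.27e-04 cm
Step 3: C = 1.035918e-12 * 1.822e-05 / 2.27e-04 = 8.314725e-14 F
Step 4: C = 83.15 fF

83.15


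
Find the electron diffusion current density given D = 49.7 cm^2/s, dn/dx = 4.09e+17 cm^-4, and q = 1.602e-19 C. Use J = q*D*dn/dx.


Step 1: J = q * D * (dn/dx)
Step 2: J = 1.602e-19 * 49.7 * 4.09e+17
Step 3: J = 3.26e+00 A/cm^2

3.26e+00


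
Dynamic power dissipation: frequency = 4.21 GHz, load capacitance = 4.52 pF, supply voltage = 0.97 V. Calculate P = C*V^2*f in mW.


Step 1: V^2 = 0.97^2 = 0.9409 V^2
Step 2: P = C*V^2*f = 4.52e-12 F * 0.9409 * 4.21e9 Hz
Step 3: P = 1.790457428e-02 W
Step 4: P = 17.905 mW

17.905


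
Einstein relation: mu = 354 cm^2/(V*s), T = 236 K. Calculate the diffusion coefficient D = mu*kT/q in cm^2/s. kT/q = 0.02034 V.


Step 1: D = mu * (kT/q)
Step 2: D = 354 * 0.02034
Step 3: D = 7.2 cm^2/s

7.2


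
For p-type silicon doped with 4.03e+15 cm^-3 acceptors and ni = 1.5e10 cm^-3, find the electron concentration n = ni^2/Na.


Step 1: Majority hole concentration p ≈ Na = 4.03e+15 cm^-3
Step 2: n = ni^2 / Na = (1.5e10)^2 / 4.03e+15
Step 3: n = 5.58e+04 cm^-3

5.58e+04


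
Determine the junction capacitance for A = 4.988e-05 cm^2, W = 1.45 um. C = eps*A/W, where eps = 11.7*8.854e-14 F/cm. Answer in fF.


Step 1: eps_Si = 11.7 * 8.854e-14 = 1.035918e-12 F/cm
Step 2: W in cm = 1.45 * 1e-4 = 1.45e-04 cm
Step 3: C = 1.035918e-12 * 4.988e-05 / 1.45e-04 = 3.563558e-13 F
Step 4: C = 356.36 fF

356.36


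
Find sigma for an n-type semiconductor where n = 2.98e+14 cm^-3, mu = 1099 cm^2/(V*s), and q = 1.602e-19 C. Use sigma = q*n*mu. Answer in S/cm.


Step 1: sigma = q * n * mu
Step 2: sigma = 1.602e-19 * 2.98e+14 * 1099
Step 3: sigma = 5.247e-02 S/cm

5.247e-02


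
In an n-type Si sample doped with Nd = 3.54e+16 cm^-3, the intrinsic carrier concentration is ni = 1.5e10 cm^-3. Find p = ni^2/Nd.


Step 1: Since Nd >> ni, n ≈ Nd = 3.54e+16 cm^-3
Step 2: p = ni^2 / n = (1.5e10)^2 / 3.54e+16
Step 3: p = 2.25e20 / 3.54e+16 = 6.36e+03 cm^-3

6.36e+03


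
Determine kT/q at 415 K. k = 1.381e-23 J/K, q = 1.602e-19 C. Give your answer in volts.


Step 1: kT = 1.381e-23 * 415 = 5.73115e-21 J
Step 2: Vt = kT/q = 5.73115e-21 / 1.602e-19
Step 3: Vt = 0.03577 V

0.03577


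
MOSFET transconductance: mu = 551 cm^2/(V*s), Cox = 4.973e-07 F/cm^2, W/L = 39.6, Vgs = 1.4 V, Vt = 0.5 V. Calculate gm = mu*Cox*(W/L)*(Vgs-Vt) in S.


Step 1: Vov = Vgs - Vt = 1.4 - 0.5 = 0.9 V
Step 2: gm = mu * Cox * (W/L) * Vov
Step 3: gm = 551 * 4.973e-07 * 39.6 * 0.9 = 9.77e-03 S

9.77e-03


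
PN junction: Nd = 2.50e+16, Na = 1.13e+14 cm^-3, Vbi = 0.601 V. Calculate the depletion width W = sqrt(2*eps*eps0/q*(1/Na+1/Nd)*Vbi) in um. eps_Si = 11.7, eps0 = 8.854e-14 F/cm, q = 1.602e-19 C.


Step 1: 1/Na + 1/Nd = 1/1.13e+14 + 1/2.50e+16 = 8.88956e-15
Step 2: 2*eps*eps0/q = 2*11.7*8.854e-14/1.602e-19 = 1.293281e+07
Step 3: W^2 = 1.293281e+07 * 8.88956e-15 * 0.601 = 6.90952e-08
Step 4: W = sqrt(6.90952e-08) = 2.629e-04 cm = 2.629 um

2.629


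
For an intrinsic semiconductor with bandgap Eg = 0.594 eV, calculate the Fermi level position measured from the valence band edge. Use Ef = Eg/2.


Step 1: For an intrinsic semiconductor, the Fermi level sits at midgap.
Step 2: Ef = Eg / 2 = 0.594 / 2 = 0.297 eV

0.297


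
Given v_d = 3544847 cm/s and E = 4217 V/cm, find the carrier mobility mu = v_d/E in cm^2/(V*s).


Step 1: mu = v_d / E
Step 2: mu = 3544847 / 4217
Step 3: mu = 840.61 cm^2/(V*s)

840.61


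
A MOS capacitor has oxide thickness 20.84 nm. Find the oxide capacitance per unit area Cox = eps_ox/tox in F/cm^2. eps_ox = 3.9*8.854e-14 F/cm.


Step 1: eps_ox = 3.9 * 8.854e-14 = 3.45306e-13 F/cm
Step 2: tox in cm = 20.84 nm * 1e-7 = 2.0840e-06 cm
Step 3: Cox = 3.45306e-13 / 2.0840e-06 = 1.66e-07 F/cm^2

1.66e-07


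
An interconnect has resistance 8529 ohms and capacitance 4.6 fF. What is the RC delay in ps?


Step 1: tau = R * C
Step 2: tau = 8529 * 4.6 fF = 8529 * 4.6e-15 F
Step 3: tau = 3.92334e-11 s = 39.2334 ps

39.2334


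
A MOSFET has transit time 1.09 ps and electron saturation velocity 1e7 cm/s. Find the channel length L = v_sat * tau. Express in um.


Step 1: tau in seconds = 1.09 ps * 1e-12 = 1.0900e-12 s
Step 2: L = v_sat * tau = 1e7 * 1.0900e-12 = 1.0900e-05 cm
Step 3: L in um = 1.0900e-05 * 1e4 = 0.109 um

0.109


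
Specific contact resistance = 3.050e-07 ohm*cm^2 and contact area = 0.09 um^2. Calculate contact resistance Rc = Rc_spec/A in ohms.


Step 1: Convert area to cm^2: 0.09 um^2 = 9.0000e-10 cm^2
Step 2: Rc = Rc_spec / A = 3.050e-07 / 9.0000e-10
Step 3: Rc = 3.39e+02 ohms

3.39e+02


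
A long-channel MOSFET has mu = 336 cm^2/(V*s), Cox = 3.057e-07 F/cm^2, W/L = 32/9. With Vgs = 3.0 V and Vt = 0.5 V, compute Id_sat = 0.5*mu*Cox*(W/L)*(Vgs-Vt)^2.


Step 1: Overdrive voltage Vov = Vgs - Vt = 3.0 - 0.5 = 2.5 V
Step 2: W/L = 32/9 = 3.55556
Step 3: Id = 0.5 * 336 * 3.057e-07 * 3.55556 * 2.5^2
Step 4: Id = 1.14e-03 A

1.14e-03


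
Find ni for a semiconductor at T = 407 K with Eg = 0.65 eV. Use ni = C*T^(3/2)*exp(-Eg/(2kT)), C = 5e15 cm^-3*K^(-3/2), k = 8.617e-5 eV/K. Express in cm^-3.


Step 1: Compute kT = 8.617e-5 * 407 = 0.03507119 eV
Step 2: Exponent = -Eg/(2kT) = -0.65/(2*0.03507119) = -9.26687
Step 3: T^(3/2) = 407^1.5 = 8210.92
Step 4: ni = 5e15 * 8210.92 * exp(-9.26687) = 3.88e+15 cm^-3

3.88e+15


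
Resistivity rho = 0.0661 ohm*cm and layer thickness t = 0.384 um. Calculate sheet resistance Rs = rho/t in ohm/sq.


Step 1: Convert thickness to cm: t = 0.384 um = 3.8400e-05 cm
Step 2: Rs = rho / t = 0.0661 / 3.8400e-05
Step 3: Rs = 1721.4 ohm/sq

1721.4


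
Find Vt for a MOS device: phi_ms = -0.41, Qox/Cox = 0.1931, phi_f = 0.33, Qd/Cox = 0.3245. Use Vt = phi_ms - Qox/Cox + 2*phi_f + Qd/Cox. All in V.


Step 1: Vt = phi_ms - Qox/Cox + 2*phi_f + Qd/Cox
Step 2: Vt = -0.41 - 0.1931 + 2*0.33 + 0.3245
Step 3: Vt = -0.41 - 0.1931 + 0.66 + 0.3245
Step 4: Vt = 0.3814 V

0.3814


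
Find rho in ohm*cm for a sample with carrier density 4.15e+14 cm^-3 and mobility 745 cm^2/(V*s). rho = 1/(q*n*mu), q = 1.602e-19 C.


Step 1: sigma = q * n * mu = 1.602e-19 * 4.15e+14 * 745 = 4.95298e-02 S/cm
Step 2: rho = 1 / sigma = 1 / 4.95298e-02 = 20.19 ohm*cm

20.19


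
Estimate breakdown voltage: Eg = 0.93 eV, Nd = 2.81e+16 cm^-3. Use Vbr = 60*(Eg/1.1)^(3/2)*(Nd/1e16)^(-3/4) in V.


Step 1: Eg/1.1 = 0.93/1.1 = 0.845455
Step 2: (Eg/1.1)^1.5 = 0.845455^1.5 = 0.777384
Step 3: (Nd/1e16)^(-0.75) = (2.81)^(-0.75) = 0.460755
Step 4: Vbr = 60 * 0.777384 * 0.460755 = 21.5 V

21.5


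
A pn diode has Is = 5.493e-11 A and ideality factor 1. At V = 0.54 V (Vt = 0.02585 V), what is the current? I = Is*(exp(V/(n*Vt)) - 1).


Step 1: V/(n*Vt) = 0.54/(1*0.02585) = 20.8897
Step 2: exp(20.8897) = 1.1811e+09
Step 3: I = 5.493e-11 * (1.1811e+09 - 1) = 6.49e-02 A

6.49e-02


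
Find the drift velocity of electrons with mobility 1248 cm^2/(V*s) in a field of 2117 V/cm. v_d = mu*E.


Step 1: v_d = mu * E
Step 2: v_d = 1248 * 2117 = 2642016
Step 3: v_d = 2.64e+06 cm/s

2.64e+06


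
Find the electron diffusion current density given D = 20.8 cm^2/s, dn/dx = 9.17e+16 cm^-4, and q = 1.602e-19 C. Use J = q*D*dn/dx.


Step 1: J = q * D * (dn/dx)
Step 2: J = 1.602e-19 * 20.8 * 9.17e+16
Step 3: J = 3.06e-01 A/cm^2

3.06e-01


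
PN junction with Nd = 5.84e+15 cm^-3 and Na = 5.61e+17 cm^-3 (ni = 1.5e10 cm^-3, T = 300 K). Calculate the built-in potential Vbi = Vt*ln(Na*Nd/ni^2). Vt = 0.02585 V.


Step 1: Compute Na*Nd/ni^2 = 5.61e+17 * 5.84e+15 / (1.5e10)^2 = 1.4561e+13
Step 2: ln(1.4561e+13) = 30.3094
Step 3: Vbi = 0.02585 * 30.3094 = 0.783 V

0.783


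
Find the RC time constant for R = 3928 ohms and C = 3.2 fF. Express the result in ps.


Step 1: tau = R * C
Step 2: tau = 3928 * 3.2 fF = 3928 * 3.2e-15 F
Step 3: tau = 1.25696e-11 s = 12.5696 ps

12.5696


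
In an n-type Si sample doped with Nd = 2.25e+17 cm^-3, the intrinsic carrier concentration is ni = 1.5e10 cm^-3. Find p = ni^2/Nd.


Step 1: Since Nd >> ni, n ≈ Nd = 2.25e+17 cm^-3
Step 2: p = ni^2 / n = (1.5e10)^2 / 2.25e+17
Step 3: p = 2.25e20 / 2.25e+17 = 1.00e+03 cm^-3

1.00e+03


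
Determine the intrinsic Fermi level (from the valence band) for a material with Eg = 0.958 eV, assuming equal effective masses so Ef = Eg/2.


Step 1: For an intrinsic semiconductor, the Fermi level sits at midgap.
Step 2: Ef = Eg / 2 = 0.958 / 2 = 0.479 eV

0.479


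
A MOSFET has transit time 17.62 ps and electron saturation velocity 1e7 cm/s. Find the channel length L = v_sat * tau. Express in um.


Step 1: tau in seconds = 17.62 ps * 1e-12 = 1.7620e-11 s
Step 2: L = v_sat * tau = 1e7 * 1.7620e-11 = 1.7620e-04 cm
Step 3: L in um = 1.7620e-04 * 1e4 = 1.762 um

1.762


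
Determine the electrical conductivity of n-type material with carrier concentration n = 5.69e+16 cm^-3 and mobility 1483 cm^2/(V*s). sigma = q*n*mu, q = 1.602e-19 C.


Step 1: sigma = q * n * mu
Step 2: sigma = 1.602e-19 * 5.69e+16 * 1483
Step 3: sigma = 1.352e+01 S/cm

1.352e+01


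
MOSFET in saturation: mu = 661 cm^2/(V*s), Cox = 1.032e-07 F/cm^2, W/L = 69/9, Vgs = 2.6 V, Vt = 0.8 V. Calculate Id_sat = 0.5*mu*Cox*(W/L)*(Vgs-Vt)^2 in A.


Step 1: Overdrive voltage Vov = Vgs - Vt = 2.6 - 0.8 = 1.8 V
Step 2: W/L = 69/9 = 7.66667
Step 3: Id = 0.5 * 661 * 1.032e-07 * 7.66667 * 1.8^2
Step 4: Id = 8.47e-04 A

8.47e-04


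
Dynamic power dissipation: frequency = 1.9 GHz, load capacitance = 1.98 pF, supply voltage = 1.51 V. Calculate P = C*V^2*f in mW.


Step 1: V^2 = 1.51^2 = 2.2801 V^2
Step 2: P = C*V^2*f = 1.98e-12 F * 2.2801 * 1.9e9 Hz
Step 3: P = 8.5777362e-03 W
Step 4: P = 8.578 mW

8.578


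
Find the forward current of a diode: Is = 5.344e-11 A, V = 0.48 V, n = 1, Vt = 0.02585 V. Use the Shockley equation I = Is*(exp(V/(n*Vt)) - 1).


Step 1: V/(n*Vt) = 0.48/(1*0.02585) = 18.5687
Step 2: exp(18.5687) = 1.1595e+08
Step 3: I = 5.344e-11 * (1.1595e+08 - 1) = 6.20e-03 A

6.20e-03


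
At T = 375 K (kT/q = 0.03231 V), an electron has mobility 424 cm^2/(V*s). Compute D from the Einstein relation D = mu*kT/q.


Step 1: D = mu * (kT/q)
Step 2: D = 424 * 0.03231
Step 3: D = 13.7 cm^2/s

13.7


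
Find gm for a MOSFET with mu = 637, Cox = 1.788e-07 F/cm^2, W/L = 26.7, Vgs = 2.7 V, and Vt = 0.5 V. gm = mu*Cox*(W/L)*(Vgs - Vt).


Step 1: Vov = Vgs - Vt = 2.7 - 0.5 = 2.2 V
Step 2: gm = mu * Cox * (W/L) * Vov
Step 3: gm = 637 * 1.788e-07 * 26.7 * 2.2 = 6.69e-03 S

6.69e-03


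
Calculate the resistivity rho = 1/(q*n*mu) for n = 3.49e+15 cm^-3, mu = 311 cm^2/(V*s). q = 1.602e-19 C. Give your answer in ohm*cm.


Step 1: sigma = q * n * mu = 1.602e-19 * 3.49e+15 * 311 = 1.73879e-01 S/cm
Step 2: rho = 1 / sigma = 1 / 1.73879e-01 = 5.751 ohm*cm

5.751


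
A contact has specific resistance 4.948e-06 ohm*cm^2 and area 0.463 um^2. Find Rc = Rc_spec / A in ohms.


Step 1: Convert area to cm^2: 0.463 um^2 = 4.6300e-09 cm^2
Step 2: Rc = Rc_spec / A = 4.948e-06 / 4.6300e-09
Step 3: Rc = 1.07e+03 ohms

1.07e+03


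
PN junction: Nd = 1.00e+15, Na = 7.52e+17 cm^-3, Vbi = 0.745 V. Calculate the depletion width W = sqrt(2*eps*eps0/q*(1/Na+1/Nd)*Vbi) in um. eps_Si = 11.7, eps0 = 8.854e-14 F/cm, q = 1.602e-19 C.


Step 1: 1/Na + 1/Nd = 1/7.52e+17 + 1/1.00e+15 = 1.00133e-15
Step 2: 2*eps*eps0/q = 2*11.7*8.854e-14/1.602e-19 = 1.293281e+07
Step 3: W^2 = 1.293281e+07 * 1.00133e-15 * 0.745 = 9.64776e-09
Step 4: W = sqrt(9.64776e-09) = 9.822e-05 cm = 0.9822 um

0.9822


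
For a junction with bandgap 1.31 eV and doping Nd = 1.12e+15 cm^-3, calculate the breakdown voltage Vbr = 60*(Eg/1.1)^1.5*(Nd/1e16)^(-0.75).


Step 1: Eg/1.1 = 1.31/1.1 = 1.190909
Step 2: (Eg/1.1)^1.5 = 1.190909^1.5 = 1.299624
Step 3: (Nd/1e16)^(-0.75) = (0.112)^(-0.75) = 5.165192
Step 4: Vbr = 60 * 1.299624 * 5.165192 = 402.8 V

402.8


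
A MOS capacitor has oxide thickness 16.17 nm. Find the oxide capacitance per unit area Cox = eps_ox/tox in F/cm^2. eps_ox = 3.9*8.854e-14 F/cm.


Step 1: eps_ox = 3.9 * 8.854e-14 = 3.45306e-13 F/cm
Step 2: tox in cm = 16.17 nm * 1e-7 = 1.6170e-06 cm
Step 3: Cox = 3.45306e-13 / 1.6170e-06 = 2.14e-07 F/cm^2

2.14e-07


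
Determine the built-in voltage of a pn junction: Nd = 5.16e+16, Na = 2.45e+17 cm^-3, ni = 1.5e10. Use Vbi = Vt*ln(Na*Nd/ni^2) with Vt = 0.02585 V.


Step 1: Compute Na*Nd/ni^2 = 2.45e+17 * 5.16e+16 / (1.5e10)^2 = 5.6187e+13
Step 2: ln(5.6187e+13) = 31.6597
Step 3: Vbi = 0.02585 * 31.6597 = 0.818 V

0.818


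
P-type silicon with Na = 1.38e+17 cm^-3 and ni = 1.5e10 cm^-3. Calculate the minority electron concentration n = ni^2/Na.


Step 1: Majority hole concentration p ≈ Na = 1.38e+17 cm^-3
Step 2: n = ni^2 / Na = (1.5e10)^2 / 1.38e+17
Step 3: n = 1.63e+03 cm^-3

1.63e+03


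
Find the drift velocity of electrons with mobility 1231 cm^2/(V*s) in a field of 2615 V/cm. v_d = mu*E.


Step 1: v_d = mu * E
Step 2: v_d = 1231 * 2615 = 3219065
Step 3: v_d = 3.22e+06 cm/s

3.22e+06


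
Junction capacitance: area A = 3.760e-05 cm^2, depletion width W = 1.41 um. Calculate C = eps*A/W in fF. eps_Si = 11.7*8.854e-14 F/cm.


Step 1: eps_Si = 11.7 * 8.854e-14 = 1.035918e-12 F/cm
Step 2: W in cm = 1.41 * 1e-4 = 1.41e-04 cm
Step 3: C = 1.035918e-12 * 3.760e-05 / 1.41e-04 = 2.762448e-13 F
Step 4: C = 276.24 fF

276.24


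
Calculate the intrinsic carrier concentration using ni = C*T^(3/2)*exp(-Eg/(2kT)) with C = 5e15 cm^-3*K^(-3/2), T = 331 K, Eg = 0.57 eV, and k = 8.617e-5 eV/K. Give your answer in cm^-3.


Step 1: Compute kT = 8.617e-5 * 331 = 0.02852227 eV
Step 2: Exponent = -Eg/(2kT) = -0.57/(2*0.02852227) = -9.99219
Step 3: T^(3/2) = 331^1.5 = 6022.02
Step 4: ni = 5e15 * 6022.02 * exp(-9.99219) = 1.38e+15 cm^-3

1.38e+15


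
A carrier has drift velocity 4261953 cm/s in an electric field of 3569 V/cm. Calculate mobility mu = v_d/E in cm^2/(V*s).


Step 1: mu = v_d / E
Step 2: mu = 4261953 / 3569
Step 3: mu = 1194.16 cm^2/(V*s)

1194.16


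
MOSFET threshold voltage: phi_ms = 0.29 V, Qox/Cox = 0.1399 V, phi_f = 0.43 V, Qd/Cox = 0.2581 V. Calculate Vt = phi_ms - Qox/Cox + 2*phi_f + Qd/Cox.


Step 1: Vt = phi_ms - Qox/Cox + 2*phi_f + Qd/Cox
Step 2: Vt = 0.29 - 0.1399 + 2*0.43 + 0.2581
Step 3: Vt = 0.29 - 0.1399 + 0.86 + 0.2581
Step 4: Vt = 1.2682 V

1.2682


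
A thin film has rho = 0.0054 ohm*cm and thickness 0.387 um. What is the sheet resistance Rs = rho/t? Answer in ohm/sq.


Step 1: Convert thickness to cm: t = 0.387 um = 3.8700e-05 cm
Step 2: Rs = rho / t = 0.0054 / 3.8700e-05
Step 3: Rs = 139.5 ohm/sq

139.5


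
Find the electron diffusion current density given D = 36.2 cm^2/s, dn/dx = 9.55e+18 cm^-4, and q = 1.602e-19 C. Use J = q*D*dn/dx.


Step 1: J = q * D * (dn/dx)
Step 2: J = 1.602e-19 * 36.2 * 9.55e+18
Step 3: J = 5.54e+01 A/cm^2

5.54e+01


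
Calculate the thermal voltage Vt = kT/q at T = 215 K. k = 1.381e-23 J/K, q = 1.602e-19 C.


Step 1: kT = 1.381e-23 * 215 = 2.96915e-21 J
Step 2: Vt = kT/q = 2.96915e-21 / 1.602e-19
Step 3: Vt = 0.01853 V

0.01853


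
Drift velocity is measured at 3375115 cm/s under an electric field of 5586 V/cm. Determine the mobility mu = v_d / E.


Step 1: mu = v_d / E
Step 2: mu = 3375115 / 5586
Step 3: mu = 604.21 cm^2/(V*s)

604.21


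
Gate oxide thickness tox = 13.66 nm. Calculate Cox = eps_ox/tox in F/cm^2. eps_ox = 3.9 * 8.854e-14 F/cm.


Step 1: eps_ox = 3.9 * 8.854e-14 = 3.45306e-13 F/cm
Step 2: tox in cm = 13.66 nm * 1e-7 = 1.3660e-06 cm
Step 3: Cox = 3.45306e-13 / 1.3660e-06 = 2.53e-07 F/cm^2

2.53e-07


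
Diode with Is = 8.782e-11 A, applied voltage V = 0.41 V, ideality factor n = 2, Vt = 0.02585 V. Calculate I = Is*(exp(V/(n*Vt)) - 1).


Step 1: V/(n*Vt) = 0.41/(2*0.02585) = 7.9304
Step 2: exp(7.9304) = 2.7805e+03
Step 3: I = 8.782e-11 * (2.7805e+03 - 1) = 2.44e-07 A

2.44e-07


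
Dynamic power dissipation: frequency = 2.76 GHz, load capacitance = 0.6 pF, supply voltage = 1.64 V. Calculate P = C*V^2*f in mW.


Step 1: V^2 = 1.64^2 = 2.6896 V^2
Step 2: P = C*V^2*f = 0.6e-12 F * 2.6896 * 2.76e9 Hz
Step 3: P = 4.4539776e-03 W
Step 4: P = 4.454 mW

4.454


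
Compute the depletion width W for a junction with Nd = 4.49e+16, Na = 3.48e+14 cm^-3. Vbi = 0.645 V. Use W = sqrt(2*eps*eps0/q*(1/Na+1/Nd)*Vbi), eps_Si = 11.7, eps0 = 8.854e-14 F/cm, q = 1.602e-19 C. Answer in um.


Step 1: 1/Na + 1/Nd = 1/3.48e+14 + 1/4.49e+16 = 2.89583e-15
Step 2: 2*eps*eps0/q = 2*11.7*8.854e-14/1.602e-19 = 1.293281e+07
Step 3: W^2 = 1.293281e+07 * 2.89583e-15 * 0.645 = 2.41560e-08
Step 4: W = sqrt(2.41560e-08) = 1.554e-04 cm = 1.554 um

1.554


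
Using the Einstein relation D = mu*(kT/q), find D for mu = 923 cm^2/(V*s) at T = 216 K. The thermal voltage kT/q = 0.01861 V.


Step 1: D = mu * (kT/q)
Step 2: D = 923 * 0.01861
Step 3: D = 17.18 cm^2/s

17.18


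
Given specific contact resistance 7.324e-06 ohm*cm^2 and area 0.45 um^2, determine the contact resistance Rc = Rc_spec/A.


Step 1: Convert area to cm^2: 0.45 um^2 = 4.5000e-09 cm^2
Step 2: Rc = Rc_spec / A = 7.324e-06 / 4.5000e-09
Step 3: Rc = 1.63e+03 ohms

1.63e+03


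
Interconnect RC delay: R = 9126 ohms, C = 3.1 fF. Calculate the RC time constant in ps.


Step 1: tau = R * C
Step 2: tau = 9126 * 3.1 fF = 9126 * 3.1e-15 F
Step 3: tau = 2.82906e-11 s = 28.2906 ps

28.2906


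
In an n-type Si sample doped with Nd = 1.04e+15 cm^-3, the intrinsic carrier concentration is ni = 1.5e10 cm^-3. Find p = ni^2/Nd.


Step 1: Since Nd >> ni, n ≈ Nd = 1.04e+15 cm^-3
Step 2: p = ni^2 / n = (1.5e10)^2 / 1.04e+15
Step 3: p = 2.25e20 / 1.04e+15 = 2.16e+05 cm^-3

2.16e+05


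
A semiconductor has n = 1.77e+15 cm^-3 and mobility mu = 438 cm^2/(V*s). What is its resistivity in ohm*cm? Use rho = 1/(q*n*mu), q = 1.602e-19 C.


Step 1: sigma = q * n * mu = 1.602e-19 * 1.77e+15 * 438 = 1.24197e-01 S/cm
Step 2: rho = 1 / sigma = 1 / 1.24197e-01 = 8.052 ohm*cm

8.052


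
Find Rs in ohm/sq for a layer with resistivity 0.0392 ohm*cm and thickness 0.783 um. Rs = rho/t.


Step 1: Convert thickness to cm: t = 0.783 um = 7.8300e-05 cm
Step 2: Rs = rho / t = 0.0392 / 7.8300e-05
Step 3: Rs = 500.6 ohm/sq

500.6


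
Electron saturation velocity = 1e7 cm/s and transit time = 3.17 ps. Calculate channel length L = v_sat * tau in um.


Step 1: tau in seconds = 3.17 ps * 1e-12 = 3.1700e-12 s
Step 2: L = v_sat * tau = 1e7 * 3.1700e-12 = 3.1700e-05 cm
Step 3: L in um = 3.1700e-05 * 1e4 = 0.317 um

0.317


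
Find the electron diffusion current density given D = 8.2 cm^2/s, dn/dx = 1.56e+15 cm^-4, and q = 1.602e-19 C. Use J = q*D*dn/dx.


Step 1: J = q * D * (dn/dx)
Step 2: J = 1.602e-19 * 8.2 * 1.56e+15
Step 3: J = 2.05e-03 A/cm^2

2.05e-03


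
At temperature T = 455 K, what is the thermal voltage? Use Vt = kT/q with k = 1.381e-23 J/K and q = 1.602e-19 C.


Step 1: kT = 1.381e-23 * 455 = 6.28355e-21 J
Step 2: Vt = kT/q = 6.28355e-21 / 1.602e-19
Step 3: Vt = 0.03922 V

0.03922


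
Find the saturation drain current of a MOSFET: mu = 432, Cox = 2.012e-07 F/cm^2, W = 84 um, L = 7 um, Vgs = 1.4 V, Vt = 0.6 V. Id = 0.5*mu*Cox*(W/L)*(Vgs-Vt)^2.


Step 1: Overdrive voltage Vov = Vgs - Vt = 1.4 - 0.6 = 0.8 V
Step 2: W/L = 84/7 = 12
Step 3: Id = 0.5 * 432 * 2.012e-07 * 12 * 0.8^2
Step 4: Id = 3.34e-04 A

3.34e-04


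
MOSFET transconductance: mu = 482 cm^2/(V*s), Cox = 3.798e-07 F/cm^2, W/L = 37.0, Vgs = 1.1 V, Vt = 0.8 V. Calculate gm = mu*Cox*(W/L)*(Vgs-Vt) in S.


Step 1: Vov = Vgs - Vt = 1.1 - 0.8 = 0.3 V
Step 2: gm = mu * Cox * (W/L) * Vov
Step 3: gm = 482 * 3.798e-07 * 37.0 * 0.3 = 2.03e-03 S

2.03e-03


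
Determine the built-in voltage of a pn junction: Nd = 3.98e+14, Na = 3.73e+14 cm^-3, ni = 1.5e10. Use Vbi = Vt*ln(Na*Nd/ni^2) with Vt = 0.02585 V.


Step 1: Compute Na*Nd/ni^2 = 3.73e+14 * 3.98e+14 / (1.5e10)^2 = 6.5980e+08
Step 2: ln(6.5980e+08) = 20.3074
Step 3: Vbi = 0.02585 * 20.3074 = 0.525 V

0.525


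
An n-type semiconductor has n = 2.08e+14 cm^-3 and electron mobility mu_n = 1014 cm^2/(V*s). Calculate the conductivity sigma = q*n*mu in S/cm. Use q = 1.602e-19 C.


Step 1: sigma = q * n * mu
Step 2: sigma = 1.602e-19 * 2.08e+14 * 1014
Step 3: sigma = 3.379e-02 S/cm

3.379e-02


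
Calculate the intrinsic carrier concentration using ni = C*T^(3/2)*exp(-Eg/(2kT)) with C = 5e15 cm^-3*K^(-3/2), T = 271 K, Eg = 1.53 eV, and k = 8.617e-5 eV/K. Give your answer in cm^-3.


Step 1: Compute kT = 8.617e-5 * 271 = 0.02335207 eV
Step 2: Exponent = -Eg/(2kT) = -1.53/(2*0.02335207) = -32.75941
Step 3: T^(3/2) = 271^1.5 = 4461.22
Step 4: ni = 5e15 * 4461.22 * exp(-32.75941) = 1.32e+05 cm^-3

1.32e+05


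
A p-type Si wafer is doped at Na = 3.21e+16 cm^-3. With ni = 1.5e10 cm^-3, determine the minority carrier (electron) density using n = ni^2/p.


Step 1: Majority hole concentration p ≈ Na = 3.21e+16 cm^-3
Step 2: n = ni^2 / Na = (1.5e10)^2 / 3.21e+16
Step 3: n = 7.01e+03 cm^-3

7.01e+03


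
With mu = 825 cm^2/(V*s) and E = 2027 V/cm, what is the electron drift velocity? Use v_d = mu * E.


Step 1: v_d = mu * E
Step 2: v_d = 825 * 2027 = 1672275
Step 3: v_d = 1.67e+06 cm/s

1.67e+06


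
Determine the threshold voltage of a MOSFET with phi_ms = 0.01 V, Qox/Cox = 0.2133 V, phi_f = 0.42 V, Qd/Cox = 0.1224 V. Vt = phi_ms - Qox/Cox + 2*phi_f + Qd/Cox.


Step 1: Vt = phi_ms - Qox/Cox + 2*phi_f + Qd/Cox
Step 2: Vt = 0.01 - 0.2133 + 2*0.42 + 0.1224
Step 3: Vt = 0.01 - 0.2133 + 0.84 + 0.1224
Step 4: Vt = 0.7591 V

0.7591


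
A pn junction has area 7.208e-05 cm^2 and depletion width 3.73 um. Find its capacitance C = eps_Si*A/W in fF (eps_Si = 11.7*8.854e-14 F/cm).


Step 1: eps_Si = 11.7 * 8.854e-14 = 1.035918e-12 F/cm
Step 2: W in cm = 3.73 * 1e-4 = 3.73e-04 cm
Step 3: C = 1.035918e-12 * 7.208e-05 / 3.73e-04 = 2.001849e-13 F
Step 4: C = 200.18 fF

200.18


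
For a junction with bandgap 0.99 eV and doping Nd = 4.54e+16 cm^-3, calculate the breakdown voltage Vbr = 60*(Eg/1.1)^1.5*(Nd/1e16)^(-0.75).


Step 1: Eg/1.1 = 0.99/1.1 = 0.900000
Step 2: (Eg/1.1)^1.5 = 0.900000^1.5 = 0.853815
Step 3: (Nd/1e16)^(-0.75) = (4.54)^(-0.75) = 0.321520
Step 4: Vbr = 60 * 0.853815 * 0.321520 = 16.5 V

16.5


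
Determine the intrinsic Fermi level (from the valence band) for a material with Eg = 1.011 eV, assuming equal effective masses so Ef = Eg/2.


Step 1: For an intrinsic semiconductor, the Fermi level sits at midgap.
Step 2: Ef = Eg / 2 = 1.011 / 2 = 0.5055 eV

0.5055


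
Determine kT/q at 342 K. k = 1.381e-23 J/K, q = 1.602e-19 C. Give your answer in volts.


Step 1: kT = 1.381e-23 * 342 = 4.72302e-21 J
Step 2: Vt = kT/q = 4.72302e-21 / 1.602e-19
Step 3: Vt = 0.02948 V

0.02948


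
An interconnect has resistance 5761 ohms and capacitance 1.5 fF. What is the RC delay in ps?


Step 1: tau = R * C
Step 2: tau = 5761 * 1.5 fF = 5761 * 1.5e-15 F
Step 3: tau = 8.6415e-12 s = 8.6415 ps

8.6415


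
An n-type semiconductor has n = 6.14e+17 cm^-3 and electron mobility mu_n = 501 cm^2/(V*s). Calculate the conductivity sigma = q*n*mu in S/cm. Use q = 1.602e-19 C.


Step 1: sigma = q * n * mu
Step 2: sigma = 1.602e-19 * 6.14e+17 * 501
Step 3: sigma = 4.928e+01 S/cm

4.928e+01


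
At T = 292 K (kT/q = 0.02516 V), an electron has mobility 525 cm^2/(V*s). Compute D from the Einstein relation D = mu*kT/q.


Step 1: D = mu * (kT/q)
Step 2: D = 525 * 0.02516
Step 3: D = 13.21 cm^2/s

13.21


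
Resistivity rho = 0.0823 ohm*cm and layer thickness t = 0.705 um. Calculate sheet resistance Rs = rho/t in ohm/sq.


Step 1: Convert thickness to cm: t = 0.705 um = 7.0500e-05 cm
Step 2: Rs = rho / t = 0.0823 / 7.0500e-05
Step 3: Rs = 1167.4 ohm/sq

1167.4


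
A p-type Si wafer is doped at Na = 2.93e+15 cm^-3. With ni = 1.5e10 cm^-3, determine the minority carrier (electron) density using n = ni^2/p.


Step 1: Majority hole concentration p ≈ Na = 2.93e+15 cm^-3
Step 2: n = ni^2 / Na = (1.5e10)^2 / 2.93e+15
Step 3: n = 7.68e+04 cm^-3

7.68e+04


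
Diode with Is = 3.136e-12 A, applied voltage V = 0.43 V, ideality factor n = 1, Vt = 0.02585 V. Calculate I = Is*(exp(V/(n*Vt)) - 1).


Step 1: V/(n*Vt) = 0.43/(1*0.02585) = 16.6344
Step 2: exp(16.6344) = 1.6758e+07
Step 3: I = 3.136e-12 * (1.6758e+07 - 1) = 5.26e-05 A

5.26e-05


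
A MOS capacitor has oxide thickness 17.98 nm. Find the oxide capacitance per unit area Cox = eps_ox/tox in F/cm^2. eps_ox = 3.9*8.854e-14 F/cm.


Step 1: eps_ox = 3.9 * 8.854e-14 = 3.45306e-13 F/cm
Step 2: tox in cm = 17.98 nm * 1e-7 = 1.7980e-06 cm
Step 3: Cox = 3.45306e-13 / 1.7980e-06 = 1.92e-07 F/cm^2

1.92e-07


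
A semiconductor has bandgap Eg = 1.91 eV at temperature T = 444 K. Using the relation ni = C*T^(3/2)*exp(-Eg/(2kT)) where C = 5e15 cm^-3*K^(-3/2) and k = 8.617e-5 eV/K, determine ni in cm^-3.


Step 1: Compute kT = 8.617e-5 * 444 = 0.03825948 eV
Step 2: Exponent = -Eg/(2kT) = -1.91/(2*0.03825948) = -24.96113
Step 3: T^(3/2) = 444^1.5 = 9355.66
Step 4: ni = 5e15 * 9355.66 * exp(-24.96113) = 6.75e+08 cm^-3

6.75e+08


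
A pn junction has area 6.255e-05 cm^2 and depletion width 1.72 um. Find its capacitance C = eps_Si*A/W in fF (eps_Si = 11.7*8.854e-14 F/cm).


Step 1: eps_Si = 11.7 * 8.854e-14 = 1.035918e-12 F/cm
Step 2: W in cm = 1.72 * 1e-4 = 1.72e-04 cm
Step 3: C = 1.035918e-12 * 6.255e-05 / 1.72e-04 = 3.767248e-13 F
Step 4: C = 376.72 fF

376.72


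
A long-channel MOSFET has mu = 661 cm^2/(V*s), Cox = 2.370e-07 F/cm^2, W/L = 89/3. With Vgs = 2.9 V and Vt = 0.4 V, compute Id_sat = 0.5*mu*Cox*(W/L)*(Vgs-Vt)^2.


Step 1: Overdrive voltage Vov = Vgs - Vt = 2.9 - 0.4 = 2.5 V
Step 2: W/L = 89/3 = 29.6667
Step 3: Id = 0.5 * 661 * 2.370e-07 * 29.6667 * 2.5^2
Step 4: Id = 1.45e-02 A

1.45e-02


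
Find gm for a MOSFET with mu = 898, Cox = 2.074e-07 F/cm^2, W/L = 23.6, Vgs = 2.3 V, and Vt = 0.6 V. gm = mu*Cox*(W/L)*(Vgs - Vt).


Step 1: Vov = Vgs - Vt = 2.3 - 0.6 = 1.7 V
Step 2: gm = mu * Cox * (W/L) * Vov
Step 3: gm = 898 * 2.074e-07 * 23.6 * 1.7 = 7.47e-03 S

7.47e-03


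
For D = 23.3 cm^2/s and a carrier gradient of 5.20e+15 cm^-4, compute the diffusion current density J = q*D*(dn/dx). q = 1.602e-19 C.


Step 1: J = q * D * (dn/dx)
Step 2: J = 1.602e-19 * 23.3 * 5.20e+15
Step 3: J = 1.94e-02 A/cm^2

1.94e-02


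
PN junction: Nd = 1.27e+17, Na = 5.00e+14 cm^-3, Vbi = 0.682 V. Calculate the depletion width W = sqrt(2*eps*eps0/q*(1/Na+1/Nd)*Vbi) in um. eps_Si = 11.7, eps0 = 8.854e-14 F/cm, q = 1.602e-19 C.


Step 1: 1/Na + 1/Nd = 1/5.00e+14 + 1/1.27e+17 = 2.00787e-15
Step 2: 2*eps*eps0/q = 2*11.7*8.854e-14/1.602e-19 = 1.293281e+07
Step 3: W^2 = 1.293281e+07 * 2.00787e-15 * 0.682 = 1.77098e-08
Step 4: W = sqrt(1.77098e-08) = 1.331e-04 cm = 1.331 um

1.331


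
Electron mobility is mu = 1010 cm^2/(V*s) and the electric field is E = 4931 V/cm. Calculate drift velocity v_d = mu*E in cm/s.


Step 1: v_d = mu * E
Step 2: v_d = 1010 * 4931 = 4980310
Step 3: v_d = 4.98e+06 cm/s

4.98e+06


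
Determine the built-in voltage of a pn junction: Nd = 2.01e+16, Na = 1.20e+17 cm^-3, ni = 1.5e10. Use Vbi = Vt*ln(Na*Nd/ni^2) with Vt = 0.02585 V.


Step 1: Compute Na*Nd/ni^2 = 1.20e+17 * 2.01e+16 / (1.5e10)^2 = 1.0720e+13
Step 2: ln(1.0720e+13) = 30.0031
Step 3: Vbi = 0.02585 * 30.0031 = 0.776 V

0.776
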